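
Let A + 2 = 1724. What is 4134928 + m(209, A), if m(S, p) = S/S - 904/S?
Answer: 864199257/209 ≈ 4.1349e+6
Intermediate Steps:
A = 1722 (A = -2 + 1724 = 1722)
m(S, p) = 1 - 904/S
4134928 + m(209, A) = 4134928 + (-904 + 209)/209 = 4134928 + (1/209)*(-695) = 4134928 - 695/209 = 864199257/209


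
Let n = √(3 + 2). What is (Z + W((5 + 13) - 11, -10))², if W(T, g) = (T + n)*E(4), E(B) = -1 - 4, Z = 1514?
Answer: 2187566 - 14790*√5 ≈ 2.1545e+6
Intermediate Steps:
n = √5 ≈ 2.2361
E(B) = -5
W(T, g) = -5*T - 5*√5 (W(T, g) = (T + √5)*(-5) = -5*T - 5*√5)
(Z + W((5 + 13) - 11, -10))² = (1514 + (-5*((5 + 13) - 11) - 5*√5))² = (1514 + (-5*(18 - 11) - 5*√5))² = (1514 + (-5*7 - 5*√5))² = (1514 + (-35 - 5*√5))² = (1479 - 5*√5)²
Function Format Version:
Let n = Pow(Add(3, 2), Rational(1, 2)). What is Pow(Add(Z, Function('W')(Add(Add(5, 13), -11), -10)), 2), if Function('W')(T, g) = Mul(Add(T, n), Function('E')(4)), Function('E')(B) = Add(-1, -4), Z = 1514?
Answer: Add(2187566, Mul(-14790, Pow(5, Rational(1, 2)))) ≈ 2.1545e+6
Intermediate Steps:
n = Pow(5, Rational(1, 2)) ≈ 2.2361
Function('E')(B) = -5
Function('W')(T, g) = Add(Mul(-5, T), Mul(-5, Pow(5, Rational(1, 2)))) (Function('W')(T, g) = Mul(Add(T, Pow(5, Rational(1, 2))), -5) = Add(Mul(-5, T), Mul(-5, Pow(5, Rational(1, 2)))))
Pow(Add(Z, Function('W')(Add(Add(5, 13), -11), -10)), 2) = Pow(Add(1514, Add(Mul(-5, Add(Add(5, 13), -11)), Mul(-5, Pow(5, Rational(1, 2))))), 2) = Pow(Add(1514, Add(Mul(-5, Add(18, -11)), Mul(-5, Pow(5, Rational(1, 2))))), 2) = Pow(Add(1514, Add(Mul(-5, 7), Mul(-5, Pow(5, Rational(1, 2))))), 2) = Pow(Add(1514, Add(-35, Mul(-5, Pow(5, Rational(1, 2))))), 2) = Pow(Add(1479, Mul(-5, Pow(5, Rational(1, 2)))), 2)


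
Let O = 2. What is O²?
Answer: 4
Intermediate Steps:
O² = 2² = 4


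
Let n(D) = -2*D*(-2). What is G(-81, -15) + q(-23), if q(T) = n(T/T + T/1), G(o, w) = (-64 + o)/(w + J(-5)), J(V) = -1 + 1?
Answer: -235/3 ≈ -78.333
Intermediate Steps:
n(D) = 4*D
J(V) = 0
G(o, w) = (-64 + o)/w (G(o, w) = (-64 + o)/(w + 0) = (-64 + o)/w)
q(T) = 4 + 4*T (q(T) = 4*(T/T + T/1) = 4*(1 + T*1) = 4*(1 + T) = 4 + 4*T)
G(-81, -15) + q(-23) = (-64 - 81)/(-15) + (4 + 4*(-23)) = -1/15*(-145) + (4 - 92) = 29/3 - 88 = -235/3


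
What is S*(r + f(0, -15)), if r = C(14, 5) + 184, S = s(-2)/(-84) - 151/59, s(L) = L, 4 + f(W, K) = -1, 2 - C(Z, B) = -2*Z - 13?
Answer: -232471/413 ≈ -562.88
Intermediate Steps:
C(Z, B) = 15 + 2*Z (C(Z, B) = 2 - (-2*Z - 13) = 2 - (-13 - 2*Z) = 2 + (13 + 2*Z) = 15 + 2*Z)
f(W, K) = -5 (f(W, K) = -4 - 1 = -5)
S = -6283/2478 (S = -2/(-84) - 151/59 = -2*(-1/84) - 151*1/59 = 1/42 - 151/59 = -6283/2478 ≈ -2.5355)
r = 227 (r = (15 + 2*14) + 184 = (15 + 28) + 184 = 43 + 184 = 227)
S*(r + f(0, -15)) = -6283*(227 - 5)/2478 = -6283/2478*222 = -232471/413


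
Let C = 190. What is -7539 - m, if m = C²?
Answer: -43639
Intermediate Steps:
m = 36100 (m = 190² = 36100)
-7539 - m = -7539 - 1*36100 = -7539 - 36100 = -43639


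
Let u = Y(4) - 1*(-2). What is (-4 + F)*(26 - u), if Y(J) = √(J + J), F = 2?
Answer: -48 + 4*√2 ≈ -42.343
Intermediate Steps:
Y(J) = √2*√J (Y(J) = √(2*J) = √2*√J)
u = 2 + 2*√2 (u = √2*√4 - 1*(-2) = √2*2 + 2 = 2*√2 + 2 = 2 + 2*√2 ≈ 4.8284)
(-4 + F)*(26 - u) = (-4 + 2)*(26 - (2 + 2*√2)) = -2*(26 + (-2 - 2*√2)) = -2*(24 - 2*√2) = -48 + 4*√2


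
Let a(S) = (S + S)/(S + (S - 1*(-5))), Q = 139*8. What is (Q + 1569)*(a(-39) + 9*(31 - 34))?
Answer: -5075133/73 ≈ -69522.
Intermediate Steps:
Q = 1112
a(S) = 2*S/(5 + 2*S) (a(S) = (2*S)/(S + (S + 5)) = (2*S)/(S + (5 + S)) = (2*S)/(5 + 2*S) = 2*S/(5 + 2*S))
(Q + 1569)*(a(-39) + 9*(31 - 34)) = (1112 + 1569)*(2*(-39)/(5 + 2*(-39)) + 9*(31 - 34)) = 2681*(2*(-39)/(5 - 78) + 9*(-3)) = 2681*(2*(-39)/(-73) - 27) = 2681*(2*(-39)*(-1/73) - 27) = 2681*(78/73 - 27) = 2681*(-1893/73) = -5075133/73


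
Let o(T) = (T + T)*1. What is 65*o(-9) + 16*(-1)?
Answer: -1186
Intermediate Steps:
o(T) = 2*T (o(T) = (2*T)*1 = 2*T)
65*o(-9) + 16*(-1) = 65*(2*(-9)) + 16*(-1) = 65*(-18) - 16 = -1170 - 16 = -1186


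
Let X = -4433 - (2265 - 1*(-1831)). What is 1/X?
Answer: -1/8529 ≈ -0.00011725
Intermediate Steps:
X = -8529 (X = -4433 - (2265 + 1831) = -4433 - 1*4096 = -4433 - 4096 = -8529)
1/X = 1/(-8529) = -1/8529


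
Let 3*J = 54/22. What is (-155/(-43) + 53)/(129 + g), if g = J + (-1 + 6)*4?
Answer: 13387/35432 ≈ 0.37782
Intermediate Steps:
J = 9/11 (J = (54/22)/3 = (54*(1/22))/3 = (1/3)*(27/11) = 9/11 ≈ 0.81818)
g = 229/11 (g = 9/11 + (-1 + 6)*4 = 9/11 + 5*4 = 9/11 + 20 = 229/11 ≈ 20.818)
(-155/(-43) + 53)/(129 + g) = (-155/(-43) + 53)/(129 + 229/11) = (-155*(-1/43) + 53)/(1648/11) = (155/43 + 53)*(11/1648) = (2434/43)*(11/1648) = 13387/35432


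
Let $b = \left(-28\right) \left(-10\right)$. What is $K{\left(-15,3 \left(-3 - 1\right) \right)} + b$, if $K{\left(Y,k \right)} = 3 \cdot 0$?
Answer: $280$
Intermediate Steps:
$K{\left(Y,k \right)} = 0$
$b = 280$
$K{\left(-15,3 \left(-3 - 1\right) \right)} + b = 0 + 280 = 280$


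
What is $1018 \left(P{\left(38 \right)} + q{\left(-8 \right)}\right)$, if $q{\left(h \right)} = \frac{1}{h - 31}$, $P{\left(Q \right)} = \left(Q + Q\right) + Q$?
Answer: $\frac{4525010}{39} \approx 1.1603 \cdot 10^{5}$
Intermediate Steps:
$P{\left(Q \right)} = 3 Q$ ($P{\left(Q \right)} = 2 Q + Q = 3 Q$)
$q{\left(h \right)} = \frac{1}{-31 + h}$
$1018 \left(P{\left(38 \right)} + q{\left(-8 \right)}\right) = 1018 \left(3 \cdot 38 + \frac{1}{-31 - 8}\right) = 1018 \left(114 + \frac{1}{-39}\right) = 1018 \left(114 - \frac{1}{39}\right) = 1018 \cdot \frac{4445}{39} = \frac{4525010}{39}$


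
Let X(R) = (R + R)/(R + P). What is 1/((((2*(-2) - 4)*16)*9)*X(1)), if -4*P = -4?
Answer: -1/1152 ≈ -0.00086806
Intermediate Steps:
P = 1 (P = -1/4*(-4) = 1)
X(R) = 2*R/(1 + R) (X(R) = (R + R)/(R + 1) = (2*R)/(1 + R) = 2*R/(1 + R))
1/((((2*(-2) - 4)*16)*9)*X(1)) = 1/((((2*(-2) - 4)*16)*9)*(2*1/(1 + 1))) = 1/((((-4 - 4)*16)*9)*(2*1/2)) = 1/((-8*16*9)*(2*1*(1/2))) = 1/(-128*9*1) = 1/(-1152*1) = 1/(-1152) = -1/1152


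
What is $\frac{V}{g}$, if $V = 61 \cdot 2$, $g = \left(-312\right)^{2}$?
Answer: $\frac{61}{48672} \approx 0.0012533$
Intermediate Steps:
$g = 97344$
$V = 122$
$\frac{V}{g} = \frac{122}{97344} = 122 \cdot \frac{1}{97344} = \frac{61}{48672}$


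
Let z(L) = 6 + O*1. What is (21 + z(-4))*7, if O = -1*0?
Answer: 189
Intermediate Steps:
O = 0
z(L) = 6 (z(L) = 6 + 0*1 = 6 + 0 = 6)
(21 + z(-4))*7 = (21 + 6)*7 = 27*7 = 189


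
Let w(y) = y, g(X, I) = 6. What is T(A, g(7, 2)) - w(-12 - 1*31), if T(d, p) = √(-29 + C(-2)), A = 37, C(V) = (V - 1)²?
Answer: 43 + 2*I*√5 ≈ 43.0 + 4.4721*I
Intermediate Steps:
C(V) = (-1 + V)²
T(d, p) = 2*I*√5 (T(d, p) = √(-29 + (-1 - 2)²) = √(-29 + (-3)²) = √(-29 + 9) = √(-20) = 2*I*√5)
T(A, g(7, 2)) - w(-12 - 1*31) = 2*I*√5 - (-12 - 1*31) = 2*I*√5 - (-12 - 31) = 2*I*√5 - 1*(-43) = 2*I*√5 + 43 = 43 + 2*I*√5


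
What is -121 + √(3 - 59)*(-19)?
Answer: -121 - 38*I*√14 ≈ -121.0 - 142.18*I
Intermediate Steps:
-121 + √(3 - 59)*(-19) = -121 + √(-56)*(-19) = -121 + (2*I*√14)*(-19) = -121 - 38*I*√14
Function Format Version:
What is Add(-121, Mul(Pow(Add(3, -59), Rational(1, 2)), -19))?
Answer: Add(-121, Mul(-38, I, Pow(14, Rational(1, 2)))) ≈ Add(-121.00, Mul(-142.18, I))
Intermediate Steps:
Add(-121, Mul(Pow(Add(3, -59), Rational(1, 2)), -19)) = Add(-121, Mul(Pow(-56, Rational(1, 2)), -19)) = Add(-121, Mul(Mul(2, I, Pow(14, Rational(1, 2))), -19)) = Add(-121, Mul(-38, I, Pow(14, Rational(1, 2))))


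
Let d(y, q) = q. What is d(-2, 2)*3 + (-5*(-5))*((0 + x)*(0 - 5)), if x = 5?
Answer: -619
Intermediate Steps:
d(-2, 2)*3 + (-5*(-5))*((0 + x)*(0 - 5)) = 2*3 + (-5*(-5))*((0 + 5)*(0 - 5)) = 6 + 25*(5*(-5)) = 6 + 25*(-25) = 6 - 625 = -619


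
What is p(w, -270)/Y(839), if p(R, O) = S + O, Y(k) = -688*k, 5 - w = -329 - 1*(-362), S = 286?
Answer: -1/36077 ≈ -2.7718e-5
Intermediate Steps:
w = -28 (w = 5 - (-329 - 1*(-362)) = 5 - (-329 + 362) = 5 - 1*33 = 5 - 33 = -28)
Y(k) = -688*k
p(R, O) = 286 + O
p(w, -270)/Y(839) = (286 - 270)/((-688*839)) = 16/(-577232) = 16*(-1/577232) = -1/36077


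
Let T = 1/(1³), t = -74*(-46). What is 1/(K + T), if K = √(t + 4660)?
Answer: -1/8063 + 24*√14/8063 ≈ 0.011013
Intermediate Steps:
t = 3404
T = 1 (T = 1/1 = 1)
K = 24*√14 (K = √(3404 + 4660) = √8064 = 24*√14 ≈ 89.800)
1/(K + T) = 1/(24*√14 + 1) = 1/(1 + 24*√14)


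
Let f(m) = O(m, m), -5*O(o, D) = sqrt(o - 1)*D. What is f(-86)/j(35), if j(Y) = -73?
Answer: -86*I*sqrt(87)/365 ≈ -2.1977*I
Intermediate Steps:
O(o, D) = -D*sqrt(-1 + o)/5 (O(o, D) = -sqrt(o - 1)*D/5 = -sqrt(-1 + o)*D/5 = -D*sqrt(-1 + o)/5)
f(m) = -m*sqrt(-1 + m)/5
f(-86)/j(35) = -1/5*(-86)*sqrt(-1 - 86)/(-73) = -1/5*(-86)*sqrt(-87)*(-1/73) = -1/5*(-86)*I*sqrt(87)*(-1/73) = (86*I*sqrt(87)/5)*(-1/73) = -86*I*sqrt(87)/365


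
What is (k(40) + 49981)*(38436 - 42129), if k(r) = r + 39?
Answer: -184871580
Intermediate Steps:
k(r) = 39 + r
(k(40) + 49981)*(38436 - 42129) = ((39 + 40) + 49981)*(38436 - 42129) = (79 + 49981)*(-3693) = 50060*(-3693) = -184871580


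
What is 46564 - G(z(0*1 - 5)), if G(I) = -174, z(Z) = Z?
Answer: 46738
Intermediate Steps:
46564 - G(z(0*1 - 5)) = 46564 - 1*(-174) = 46564 + 174 = 46738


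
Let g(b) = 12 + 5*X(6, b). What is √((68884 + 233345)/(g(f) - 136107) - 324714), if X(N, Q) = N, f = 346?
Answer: 3*I*√74218439286735/45355 ≈ 569.84*I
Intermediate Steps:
g(b) = 42 (g(b) = 12 + 5*6 = 12 + 30 = 42)
√((68884 + 233345)/(g(f) - 136107) - 324714) = √((68884 + 233345)/(42 - 136107) - 324714) = √(302229/(-136065) - 324714) = √(302229*(-1/136065) - 324714) = √(-100743/45355 - 324714) = √(-14727504213/45355) = 3*I*√74218439286735/45355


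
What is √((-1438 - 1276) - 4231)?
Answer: I*√6945 ≈ 83.337*I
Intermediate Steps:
√((-1438 - 1276) - 4231) = √(-2714 - 4231) = √(-6945) = I*√6945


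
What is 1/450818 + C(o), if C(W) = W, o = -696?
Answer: -313769327/450818 ≈ -696.00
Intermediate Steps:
1/450818 + C(o) = 1/450818 - 696 = -313769327/450818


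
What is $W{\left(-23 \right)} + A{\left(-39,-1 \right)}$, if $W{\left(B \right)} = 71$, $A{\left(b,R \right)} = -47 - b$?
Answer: $63$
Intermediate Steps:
$W{\left(-23 \right)} + A{\left(-39,-1 \right)} = 71 - 8 = 63$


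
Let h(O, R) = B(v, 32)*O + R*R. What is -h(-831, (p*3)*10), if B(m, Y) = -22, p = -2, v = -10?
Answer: -21882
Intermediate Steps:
h(O, R) = R² - 22*O (h(O, R) = -22*O + R*R = -22*O + R² = R² - 22*O)
-h(-831, (p*3)*10) = -((-2*3*10)² - 22*(-831)) = -((-6*10)² + 18282) = -((-60)² + 18282) = -(3600 + 18282) = -1*21882 = -21882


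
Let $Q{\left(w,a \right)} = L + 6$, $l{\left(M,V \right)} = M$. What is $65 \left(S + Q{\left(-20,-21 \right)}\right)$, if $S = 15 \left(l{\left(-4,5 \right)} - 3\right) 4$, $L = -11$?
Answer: $-27625$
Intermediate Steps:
$S = -420$ ($S = 15 \left(-4 - 3\right) 4 = 15 \left(\left(-7\right) 4\right) = 15 \left(-28\right) = -420$)
$Q{\left(w,a \right)} = -5$ ($Q{\left(w,a \right)} = -11 + 6 = -5$)
$65 \left(S + Q{\left(-20,-21 \right)}\right) = 65 \left(-420 - 5\right) = 65 \left(-425\right) = -27625$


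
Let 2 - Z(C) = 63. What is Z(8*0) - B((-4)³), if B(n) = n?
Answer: 3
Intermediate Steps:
Z(C) = -61 (Z(C) = 2 - 1*63 = 2 - 63 = -61)
Z(8*0) - B((-4)³) = -61 - 1*(-4)³ = -61 - 1*(-64) = -61 + 64 = 3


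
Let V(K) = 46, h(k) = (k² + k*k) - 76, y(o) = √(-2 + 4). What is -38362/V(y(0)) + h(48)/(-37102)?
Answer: -355878849/426673 ≈ -834.08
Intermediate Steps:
y(o) = √2
h(k) = -76 + 2*k² (h(k) = (k² + k²) - 76 = 2*k² - 76 = -76 + 2*k²)
-38362/V(y(0)) + h(48)/(-37102) = -38362/46 + (-76 + 2*48²)/(-37102) = -38362*1/46 + (-76 + 2*2304)*(-1/37102) = -19181/23 + (-76 + 4608)*(-1/37102) = -19181/23 + 4532*(-1/37102) = -19181/23 - 2266/18551 = -355878849/426673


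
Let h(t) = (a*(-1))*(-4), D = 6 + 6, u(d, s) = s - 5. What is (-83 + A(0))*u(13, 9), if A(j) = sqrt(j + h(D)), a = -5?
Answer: -332 + 8*I*sqrt(5) ≈ -332.0 + 17.889*I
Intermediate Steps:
u(d, s) = -5 + s
D = 12
h(t) = -20 (h(t) = -5*(-1)*(-4) = 5*(-4) = -20)
A(j) = sqrt(-20 + j) (A(j) = sqrt(j - 20) = sqrt(-20 + j))
(-83 + A(0))*u(13, 9) = (-83 + sqrt(-20 + 0))*(-5 + 9) = (-83 + sqrt(-20))*4 = (-83 + 2*I*sqrt(5))*4 = -332 + 8*I*sqrt(5)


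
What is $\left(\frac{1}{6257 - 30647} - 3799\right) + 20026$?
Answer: $\frac{395776529}{24390} \approx 16227.0$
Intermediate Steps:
$\left(\frac{1}{6257 - 30647} - 3799\right) + 20026 = \left(\frac{1}{-24390} - 3799\right) + 20026 = \left(- \frac{1}{24390} - 3799\right) + 20026 = - \frac{92657611}{24390} + 20026 = \frac{395776529}{24390}$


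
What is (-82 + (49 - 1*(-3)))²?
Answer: 900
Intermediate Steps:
(-82 + (49 - 1*(-3)))² = (-82 + (49 + 3))² = (-82 + 52)² = (-30)² = 900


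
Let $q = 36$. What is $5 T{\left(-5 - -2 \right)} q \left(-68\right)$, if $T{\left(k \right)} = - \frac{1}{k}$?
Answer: $-4080$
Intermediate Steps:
$5 T{\left(-5 - -2 \right)} q \left(-68\right) = 5 \left(- \frac{1}{-5 - -2}\right) 36 \left(-68\right) = 5 \left(- \frac{1}{-5 + 2}\right) 36 \left(-68\right) = 5 \left(- \frac{1}{-3}\right) 36 \left(-68\right) = 5 \left(\left(-1\right) \left(- \frac{1}{3}\right)\right) 36 \left(-68\right) = 5 \cdot \frac{1}{3} \cdot 36 \left(-68\right) = \frac{5}{3} \cdot 36 \left(-68\right) = 60 \left(-68\right) = -4080$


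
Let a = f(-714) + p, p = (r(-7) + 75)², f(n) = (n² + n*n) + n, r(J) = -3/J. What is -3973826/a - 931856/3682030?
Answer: -190934574659039/46212979951545 ≈ -4.1316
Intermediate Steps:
f(n) = n + 2*n² (f(n) = (n² + n²) + n = 2*n² + n = n + 2*n²)
p = 278784/49 (p = (-3/(-7) + 75)² = (-3*(-⅐) + 75)² = (3/7 + 75)² = (528/7)² = 278784/49 ≈ 5689.5)
a = 50203806/49 (a = -714*(1 + 2*(-714)) + 278784/49 = -714*(1 - 1428) + 278784/49 = -714*(-1427) + 278784/49 = 1018878 + 278784/49 = 50203806/49 ≈ 1.0246e+6)
-3973826/a - 931856/3682030 = -3973826/50203806/49 - 931856/3682030 = -3973826*49/50203806 - 931856*1/3682030 = -97358737/25101903 - 465928/1841015 = -190934574659039/46212979951545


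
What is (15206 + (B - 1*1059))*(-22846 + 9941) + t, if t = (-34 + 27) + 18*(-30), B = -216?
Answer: -179780102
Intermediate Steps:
t = -547 (t = -7 - 540 = -547)
(15206 + (B - 1*1059))*(-22846 + 9941) + t = (15206 + (-216 - 1*1059))*(-22846 + 9941) - 547 = (15206 + (-216 - 1059))*(-12905) - 547 = (15206 - 1275)*(-12905) - 547 = 13931*(-12905) - 547 = -179779555 - 547 = -179780102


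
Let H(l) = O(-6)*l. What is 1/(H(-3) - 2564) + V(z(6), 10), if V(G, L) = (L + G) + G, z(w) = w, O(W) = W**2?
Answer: 58783/2672 ≈ 22.000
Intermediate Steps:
V(G, L) = L + 2*G (V(G, L) = (G + L) + G = L + 2*G)
H(l) = 36*l (H(l) = (-6)**2*l = 36*l)
1/(H(-3) - 2564) + V(z(6), 10) = 1/(36*(-3) - 2564) + (10 + 2*6) = 1/(-108 - 2564) + (10 + 12) = 1/(-2672) + 22 = -1/2672 + 22 = 58783/2672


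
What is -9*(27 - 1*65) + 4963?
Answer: 5305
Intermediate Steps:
-9*(27 - 1*65) + 4963 = -9*(27 - 65) + 4963 = -9*(-38) + 4963 = 342 + 4963 = 5305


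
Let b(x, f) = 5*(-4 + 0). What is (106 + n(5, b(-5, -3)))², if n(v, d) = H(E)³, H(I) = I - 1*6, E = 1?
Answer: 361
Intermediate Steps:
b(x, f) = -20 (b(x, f) = 5*(-4) = -20)
H(I) = -6 + I (H(I) = I - 6 = -6 + I)
n(v, d) = -125 (n(v, d) = (-6 + 1)³ = (-5)³ = -125)
(106 + n(5, b(-5, -3)))² = (106 - 125)² = (-19)² = 361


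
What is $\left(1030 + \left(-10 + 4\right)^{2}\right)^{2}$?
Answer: $1136356$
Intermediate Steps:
$\left(1030 + \left(-10 + 4\right)^{2}\right)^{2} = \left(1030 + \left(-6\right)^{2}\right)^{2} = \left(1030 + 36\right)^{2} = 1066^{2} = 1136356$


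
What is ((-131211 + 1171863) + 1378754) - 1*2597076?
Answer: -177670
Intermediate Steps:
((-131211 + 1171863) + 1378754) - 1*2597076 = (1040652 + 1378754) - 2597076 = 2419406 - 2597076 = -177670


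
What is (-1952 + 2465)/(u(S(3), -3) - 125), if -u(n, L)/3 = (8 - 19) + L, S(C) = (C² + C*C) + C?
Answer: -513/83 ≈ -6.1807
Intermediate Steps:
S(C) = C + 2*C² (S(C) = (C² + C²) + C = 2*C² + C = C + 2*C²)
u(n, L) = 33 - 3*L (u(n, L) = -3*((8 - 19) + L) = -3*(-11 + L) = 33 - 3*L)
(-1952 + 2465)/(u(S(3), -3) - 125) = (-1952 + 2465)/((33 - 3*(-3)) - 125) = 513/((33 + 9) - 125) = 513/(42 - 125) = 513/(-83) = 513*(-1/83) = -513/83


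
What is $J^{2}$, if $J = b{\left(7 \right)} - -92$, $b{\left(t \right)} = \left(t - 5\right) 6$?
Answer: $10816$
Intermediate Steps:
$b{\left(t \right)} = -30 + 6 t$ ($b{\left(t \right)} = \left(-5 + t\right) 6 = -30 + 6 t$)
$J = 104$ ($J = \left(-30 + 6 \cdot 7\right) - -92 = \left(-30 + 42\right) + 92 = 12 + 92 = 104$)
$J^{2} = 104^{2} = 10816$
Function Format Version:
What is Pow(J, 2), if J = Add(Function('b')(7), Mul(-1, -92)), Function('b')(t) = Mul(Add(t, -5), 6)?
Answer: 10816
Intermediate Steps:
Function('b')(t) = Add(-30, Mul(6, t)) (Function('b')(t) = Mul(Add(-5, t), 6) = Add(-30, Mul(6, t)))
J = 104 (J = Add(Add(-30, Mul(6, 7)), Mul(-1, -92)) = Add(Add(-30, 42), 92) = Add(12, 92) = 104)
Pow(J, 2) = Pow(104, 2) = 10816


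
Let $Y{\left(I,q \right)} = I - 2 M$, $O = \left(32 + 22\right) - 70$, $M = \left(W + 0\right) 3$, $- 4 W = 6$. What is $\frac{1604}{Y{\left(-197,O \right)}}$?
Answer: $- \frac{401}{47} \approx -8.5319$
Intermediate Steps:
$W = - \frac{3}{2}$ ($W = \left(- \frac{1}{4}\right) 6 = - \frac{3}{2} \approx -1.5$)
$M = - \frac{9}{2}$ ($M = \left(- \frac{3}{2} + 0\right) 3 = \left(- \frac{3}{2}\right) 3 = - \frac{9}{2} \approx -4.5$)
$O = -16$ ($O = 54 - 70 = -16$)
$Y{\left(I,q \right)} = 9 + I$ ($Y{\left(I,q \right)} = I - -9 = I + 9 = 9 + I$)
$\frac{1604}{Y{\left(-197,O \right)}} = \frac{1604}{9 - 197} = \frac{1604}{-188} = 1604 \left(- \frac{1}{188}\right) = - \frac{401}{47}$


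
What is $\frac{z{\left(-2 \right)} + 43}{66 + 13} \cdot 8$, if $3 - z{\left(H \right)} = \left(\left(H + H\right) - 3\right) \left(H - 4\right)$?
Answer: $\frac{32}{79} \approx 0.40506$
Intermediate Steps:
$z{\left(H \right)} = 3 - \left(-4 + H\right) \left(-3 + 2 H\right)$ ($z{\left(H \right)} = 3 - \left(\left(H + H\right) - 3\right) \left(H - 4\right) = 3 - \left(2 H - 3\right) \left(-4 + H\right) = 3 - \left(-3 + 2 H\right) \left(-4 + H\right) = 3 - \left(-4 + H\right) \left(-3 + 2 H\right)$)
$\frac{z{\left(-2 \right)} + 43}{66 + 13} \cdot 8 = \frac{\left(-9 - 2 \left(-2\right)^{2} + 11 \left(-2\right)\right) + 43}{66 + 13} \cdot 8 = \frac{\left(-9 - 8 - 22\right) + 43}{79} \cdot 8 = \left(\left(-9 - 8 - 22\right) + 43\right) \frac{1}{79} \cdot 8 = \left(-39 + 43\right) \frac{1}{79} \cdot 8 = 4 \cdot \frac{1}{79} \cdot 8 = \frac{4}{79} \cdot 8 = \frac{32}{79}$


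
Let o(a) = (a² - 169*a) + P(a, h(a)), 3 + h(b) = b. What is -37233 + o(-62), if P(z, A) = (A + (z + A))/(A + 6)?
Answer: -1351557/59 ≈ -22908.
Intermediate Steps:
h(b) = -3 + b
P(z, A) = (z + 2*A)/(6 + A) (P(z, A) = (A + (A + z))/(6 + A) = (z + 2*A)/(6 + A))
o(a) = a² - 169*a + (-6 + 3*a)/(3 + a) (o(a) = (a² - 169*a) + (a + 2*(-3 + a))/(6 + (-3 + a)) = (a² - 169*a) + (a + (-6 + 2*a))/(3 + a) = (a² - 169*a) + (-6 + 3*a)/(3 + a) = a² - 169*a + (-6 + 3*a)/(3 + a))
-37233 + o(-62) = -37233 + (-6 + 3*(-62) - 62*(-169 - 62)*(3 - 62))/(3 - 62) = -37233 + (-6 - 186 - 62*(-231)*(-59))/(-59) = -37233 - (-6 - 186 - 844998)/59 = -37233 - 1/59*(-845190) = -37233 + 845190/59 = -1351557/59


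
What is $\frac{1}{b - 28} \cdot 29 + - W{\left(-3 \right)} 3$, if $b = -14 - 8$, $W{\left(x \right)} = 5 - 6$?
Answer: $\frac{121}{50} \approx 2.42$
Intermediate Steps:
$W{\left(x \right)} = -1$ ($W{\left(x \right)} = 5 - 6 = -1$)
$b = -22$
$\frac{1}{b - 28} \cdot 29 + - W{\left(-3 \right)} 3 = \frac{1}{-22 - 28} \cdot 29 + \left(-1\right) \left(-1\right) 3 = \frac{1}{-50} \cdot 29 + 1 \cdot 3 = \left(- \frac{1}{50}\right) 29 + 3 = - \frac{29}{50} + 3 = \frac{121}{50}$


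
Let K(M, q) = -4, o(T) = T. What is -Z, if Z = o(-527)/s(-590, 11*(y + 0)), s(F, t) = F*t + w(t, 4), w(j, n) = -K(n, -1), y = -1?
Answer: 31/382 ≈ 0.081152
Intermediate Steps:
w(j, n) = 4 (w(j, n) = -1*(-4) = 4)
s(F, t) = 4 + F*t (s(F, t) = F*t + 4 = 4 + F*t)
Z = -31/382 (Z = -527/(4 - 6490*(-1 + 0)) = -527/(4 - 6490*(-1)) = -527/(4 - 590*(-11)) = -527/(4 + 6490) = -527/6494 = -527*1/6494 = -31/382 ≈ -0.081152)
-Z = -1*(-31/382) = 31/382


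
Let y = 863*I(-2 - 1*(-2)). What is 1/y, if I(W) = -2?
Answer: -1/1726 ≈ -0.00057937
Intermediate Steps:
y = -1726 (y = 863*(-2) = -1726)
1/y = 1/(-1726) = -1/1726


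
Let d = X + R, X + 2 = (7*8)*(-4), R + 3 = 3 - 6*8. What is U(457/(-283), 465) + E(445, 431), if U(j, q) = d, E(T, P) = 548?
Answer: 274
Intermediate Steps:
R = -48 (R = -3 + (3 - 6*8) = -3 + (3 - 48) = -3 - 45 = -48)
X = -226 (X = -2 + (7*8)*(-4) = -2 + 56*(-4) = -2 - 224 = -226)
d = -274 (d = -226 - 48 = -274)
U(j, q) = -274
U(457/(-283), 465) + E(445, 431) = -274 + 548 = 274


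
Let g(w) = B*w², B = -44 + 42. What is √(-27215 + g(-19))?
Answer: I*√27937 ≈ 167.14*I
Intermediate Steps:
B = -2
g(w) = -2*w²
√(-27215 + g(-19)) = √(-27215 - 2*(-19)²) = √(-27215 - 2*361) = √(-27215 - 722) = √(-27937) = I*√27937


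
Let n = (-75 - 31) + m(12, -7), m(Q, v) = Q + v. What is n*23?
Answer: -2323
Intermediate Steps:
n = -101 (n = (-75 - 31) + (12 - 7) = -106 + 5 = -101)
n*23 = -101*23 = -2323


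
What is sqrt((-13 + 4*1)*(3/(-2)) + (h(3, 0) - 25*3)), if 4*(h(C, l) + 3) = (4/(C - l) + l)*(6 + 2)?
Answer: I*sqrt(2226)/6 ≈ 7.8634*I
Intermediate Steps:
h(C, l) = -3 + 2*l + 8/(C - l) (h(C, l) = -3 + ((4/(C - l) + l)*(6 + 2))/4 = -3 + ((l + 4/(C - l))*8)/4 = -3 + (8*l + 32/(C - l))/4 = -3 + (2*l + 8/(C - l)) = -3 + 2*l + 8/(C - l))
sqrt((-13 + 4*1)*(3/(-2)) + (h(3, 0) - 25*3)) = sqrt((-13 + 4*1)*(3/(-2)) + ((8 - 3*3 - 2*0**2 + 3*0 + 2*3*0)/(3 - 1*0) - 25*3)) = sqrt((-13 + 4)*(3*(-1/2)) + ((8 - 9 - 2*0 + 0 + 0)/(3 + 0) - 75)) = sqrt(-9*(-3/2) + ((8 - 9 + 0 + 0 + 0)/3 - 75)) = sqrt(27/2 + ((1/3)*(-1) - 75)) = sqrt(27/2 + (-1/3 - 75)) = sqrt(27/2 - 226/3) = sqrt(-371/6) = I*sqrt(2226)/6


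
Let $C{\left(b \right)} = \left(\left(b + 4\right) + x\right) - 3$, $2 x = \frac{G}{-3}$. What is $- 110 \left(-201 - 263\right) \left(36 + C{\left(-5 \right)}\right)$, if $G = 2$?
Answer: $\frac{4848800}{3} \approx 1.6163 \cdot 10^{6}$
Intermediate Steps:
$x = - \frac{1}{3}$ ($x = \frac{2 \frac{1}{-3}}{2} = \frac{2 \left(- \frac{1}{3}\right)}{2} = \frac{1}{2} \left(- \frac{2}{3}\right) = - \frac{1}{3} \approx -0.33333$)
$C{\left(b \right)} = \frac{2}{3} + b$ ($C{\left(b \right)} = \left(\left(b + 4\right) - \frac{1}{3}\right) - 3 = \left(\left(4 + b\right) - \frac{1}{3}\right) - 3 = \left(\frac{11}{3} + b\right) - 3 = \frac{2}{3} + b$)
$- 110 \left(-201 - 263\right) \left(36 + C{\left(-5 \right)}\right) = - 110 \left(-201 - 263\right) \left(36 + \left(\frac{2}{3} - 5\right)\right) = - 110 \left(- 464 \left(36 - \frac{13}{3}\right)\right) = - 110 \left(\left(-464\right) \frac{95}{3}\right) = \left(-110\right) \left(- \frac{44080}{3}\right) = \frac{4848800}{3}$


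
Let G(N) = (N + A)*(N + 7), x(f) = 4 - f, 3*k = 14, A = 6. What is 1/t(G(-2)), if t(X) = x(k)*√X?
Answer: -3*√5/20 ≈ -0.33541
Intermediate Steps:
k = 14/3 (k = (⅓)*14 = 14/3 ≈ 4.6667)
G(N) = (6 + N)*(7 + N) (G(N) = (N + 6)*(N + 7) = (6 + N)*(7 + N))
t(X) = -2*√X/3 (t(X) = (4 - 1*14/3)*√X = (4 - 14/3)*√X = -2*√X/3)
1/t(G(-2)) = 1/(-2*√(42 + (-2)² + 13*(-2))/3) = 1/(-2*√(42 + 4 - 26)/3) = 1/(-4*√5/3) = -3*√5/20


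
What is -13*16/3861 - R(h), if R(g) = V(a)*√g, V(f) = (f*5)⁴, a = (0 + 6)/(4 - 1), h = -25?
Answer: -16/297 - 50000*I ≈ -0.053872 - 50000.0*I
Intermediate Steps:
a = 2 (a = 6/3 = 6*(⅓) = 2)
V(f) = 625*f⁴ (V(f) = (5*f)⁴ = 625*f⁴)
R(g) = 10000*√g (R(g) = (625*2⁴)*√g = (625*16)*√g = 10000*√g)
-13*16/3861 - R(h) = -13*16/3861 - 10000*√(-25) = -208*1/3861 - 10000*5*I = -16/297 - 50000*I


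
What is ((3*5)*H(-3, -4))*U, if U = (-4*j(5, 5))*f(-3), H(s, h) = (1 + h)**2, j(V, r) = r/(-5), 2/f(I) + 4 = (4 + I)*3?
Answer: -1080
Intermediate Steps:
f(I) = 2/(8 + 3*I) (f(I) = 2/(-4 + (4 + I)*3) = 2/(-4 + (12 + 3*I)) = 2/(8 + 3*I))
j(V, r) = -r/5 (j(V, r) = r*(-1/5) = -r/5)
U = -8 (U = (-(-4)*5/5)*(2/(8 + 3*(-3))) = (-4*(-1))*(2/(8 - 9)) = 4*(2/(-1)) = 4*(2*(-1)) = 4*(-2) = -8)
((3*5)*H(-3, -4))*U = ((3*5)*(1 - 4)**2)*(-8) = (15*(-3)**2)*(-8) = (15*9)*(-8) = 135*(-8) = -1080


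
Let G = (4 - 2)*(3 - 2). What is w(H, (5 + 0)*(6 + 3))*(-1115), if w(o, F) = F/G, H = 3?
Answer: -50175/2 ≈ -25088.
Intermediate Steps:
G = 2 (G = 2*1 = 2)
w(o, F) = F/2
w(H, (5 + 0)*(6 + 3))*(-1115) = (((5 + 0)*(6 + 3))/2)*(-1115) = ((5*9)/2)*(-1115) = ((½)*45)*(-1115) = (45/2)*(-1115) = -50175/2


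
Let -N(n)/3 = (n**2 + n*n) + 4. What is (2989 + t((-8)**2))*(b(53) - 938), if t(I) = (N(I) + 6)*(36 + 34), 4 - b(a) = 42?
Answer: 1676524976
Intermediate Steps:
b(a) = -38 (b(a) = 4 - 1*42 = 4 - 42 = -38)
N(n) = -12 - 6*n**2 (N(n) = -3*((n**2 + n*n) + 4) = -3*((n**2 + n**2) + 4) = -3*(2*n**2 + 4) = -3*(4 + 2*n**2) = -12 - 6*n**2)
t(I) = -420 - 420*I**2 (t(I) = ((-12 - 6*I**2) + 6)*(36 + 34) = (-6 - 6*I**2)*70 = -420 - 420*I**2)
(2989 + t((-8)**2))*(b(53) - 938) = (2989 + (-420 - 420*((-8)**2)**2))*(-38 - 938) = (2989 + (-420 - 420*64**2))*(-976) = (2989 + (-420 - 420*4096))*(-976) = (2989 + (-420 - 1720320))*(-976) = (2989 - 1720740)*(-976) = -1717751*(-976) = 1676524976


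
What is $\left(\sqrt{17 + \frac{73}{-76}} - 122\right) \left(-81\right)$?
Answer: $9882 - \frac{81 \sqrt{23161}}{38} \approx 9557.6$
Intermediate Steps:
$\left(\sqrt{17 + \frac{73}{-76}} - 122\right) \left(-81\right) = \left(\sqrt{17 + 73 \left(- \frac{1}{76}\right)} - 122\right) \left(-81\right) = \left(\sqrt{17 - \frac{73}{76}} - 122\right) \left(-81\right) = \left(\sqrt{\frac{1219}{76}} - 122\right) \left(-81\right) = \left(\frac{\sqrt{23161}}{38} - 122\right) \left(-81\right) = \left(-122 + \frac{\sqrt{23161}}{38}\right) \left(-81\right) = 9882 - \frac{81 \sqrt{23161}}{38}$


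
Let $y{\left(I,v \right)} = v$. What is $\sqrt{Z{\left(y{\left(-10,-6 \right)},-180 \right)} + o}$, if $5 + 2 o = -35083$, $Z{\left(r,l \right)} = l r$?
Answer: $28 i \sqrt{21} \approx 128.31 i$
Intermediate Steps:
$o = -17544$ ($o = - \frac{5}{2} + \frac{1}{2} \left(-35083\right) = - \frac{5}{2} - \frac{35083}{2} = -17544$)
$\sqrt{Z{\left(y{\left(-10,-6 \right)},-180 \right)} + o} = \sqrt{\left(-180\right) \left(-6\right) - 17544} = \sqrt{1080 - 17544} = \sqrt{-16464} = 28 i \sqrt{21}$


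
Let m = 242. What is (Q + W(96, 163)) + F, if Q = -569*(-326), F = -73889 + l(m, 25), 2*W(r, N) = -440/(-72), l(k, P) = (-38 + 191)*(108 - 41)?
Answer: 2193463/18 ≈ 1.2186e+5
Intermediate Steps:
l(k, P) = 10251 (l(k, P) = 153*67 = 10251)
W(r, N) = 55/18 (W(r, N) = (-440/(-72))/2 = (-440*(-1/72))/2 = (1/2)*(55/9) = 55/18)
F = -63638 (F = -73889 + 10251 = -63638)
Q = 185494
(Q + W(96, 163)) + F = (185494 + 55/18) - 63638 = 3338947/18 - 63638 = 2193463/18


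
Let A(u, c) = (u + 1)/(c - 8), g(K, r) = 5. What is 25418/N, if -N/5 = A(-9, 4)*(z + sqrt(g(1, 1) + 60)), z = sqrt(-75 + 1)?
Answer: -12709/(5*sqrt(65) + 5*I*sqrt(74)) ≈ -147.43 + 157.3*I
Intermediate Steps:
z = I*sqrt(74) (z = sqrt(-74) = I*sqrt(74) ≈ 8.6023*I)
A(u, c) = (1 + u)/(-8 + c)
N = -10*sqrt(65) - 10*I*sqrt(74) (N = -5*(1 - 9)/(-8 + 4)*(I*sqrt(74) + sqrt(5 + 60)) = -5*-8/(-4)*(I*sqrt(74) + sqrt(65)) = -5*(-1/4*(-8))*(sqrt(65) + I*sqrt(74)) = -10*(sqrt(65) + I*sqrt(74)) = -5*(2*sqrt(65) + 2*I*sqrt(74)) = -10*sqrt(65) - 10*I*sqrt(74) ≈ -80.623 - 86.023*I)
25418/N = 25418/(-10*sqrt(65) - 10*I*sqrt(74))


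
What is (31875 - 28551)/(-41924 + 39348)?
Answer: -831/644 ≈ -1.2904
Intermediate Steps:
(31875 - 28551)/(-41924 + 39348) = 3324/(-2576) = 3324*(-1/2576) = -831/644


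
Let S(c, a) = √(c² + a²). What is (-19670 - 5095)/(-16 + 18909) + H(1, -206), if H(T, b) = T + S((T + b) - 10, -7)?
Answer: -5872/18893 + √46274 ≈ 214.80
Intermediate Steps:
S(c, a) = √(a² + c²)
H(T, b) = T + √(49 + (-10 + T + b)²) (H(T, b) = T + √((-7)² + ((T + b) - 10)²) = T + √(49 + (-10 + T + b)²))
(-19670 - 5095)/(-16 + 18909) + H(1, -206) = (-19670 - 5095)/(-16 + 18909) + (1 + √(49 + (-10 + 1 - 206)²)) = -24765/18893 + (1 + √(49 + (-215)²)) = -24765*1/18893 + (1 + √(49 + 46225)) = -24765/18893 + (1 + √46274) = -5872/18893 + √46274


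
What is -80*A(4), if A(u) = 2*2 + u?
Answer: -640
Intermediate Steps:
A(u) = 4 + u
-80*A(4) = -80*(4 + 4) = -80*8 = -640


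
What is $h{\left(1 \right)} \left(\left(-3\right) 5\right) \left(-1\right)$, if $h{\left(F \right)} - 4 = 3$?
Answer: $105$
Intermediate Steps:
$h{\left(F \right)} = 7$ ($h{\left(F \right)} = 4 + 3 = 7$)
$h{\left(1 \right)} \left(\left(-3\right) 5\right) \left(-1\right) = 7 \left(\left(-3\right) 5\right) \left(-1\right) = 7 \left(-15\right) \left(-1\right) = \left(-105\right) \left(-1\right) = 105$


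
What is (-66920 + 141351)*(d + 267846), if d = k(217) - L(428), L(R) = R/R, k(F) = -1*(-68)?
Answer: 19941032503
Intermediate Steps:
k(F) = 68
L(R) = 1
d = 67 (d = 68 - 1*1 = 68 - 1 = 67)
(-66920 + 141351)*(d + 267846) = (-66920 + 141351)*(67 + 267846) = 74431*267913 = 19941032503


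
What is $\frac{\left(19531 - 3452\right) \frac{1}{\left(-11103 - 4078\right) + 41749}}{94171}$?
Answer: $\frac{2297}{357419304} \approx 6.4266 \cdot 10^{-6}$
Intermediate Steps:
$\frac{\left(19531 - 3452\right) \frac{1}{\left(-11103 - 4078\right) + 41749}}{94171} = \frac{16079}{-15181 + 41749} \cdot \frac{1}{94171} = \frac{16079}{26568} \cdot \frac{1}{94171} = \frac{2297}{357419304}$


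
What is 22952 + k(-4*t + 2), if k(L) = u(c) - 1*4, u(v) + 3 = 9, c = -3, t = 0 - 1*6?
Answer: 22954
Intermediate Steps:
t = -6 (t = 0 - 6 = -6)
u(v) = 6 (u(v) = -3 + 9 = 6)
k(L) = 2 (k(L) = 6 - 1*4 = 6 - 4 = 2)
22952 + k(-4*t + 2) = 22952 + 2 = 22954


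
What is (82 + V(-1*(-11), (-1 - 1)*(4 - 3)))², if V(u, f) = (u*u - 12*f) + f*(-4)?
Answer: 55225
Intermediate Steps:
V(u, f) = u² - 16*f (V(u, f) = (u² - 12*f) - 4*f = u² - 16*f)
(82 + V(-1*(-11), (-1 - 1)*(4 - 3)))² = (82 + ((-1*(-11))² - 16*(-1 - 1)*(4 - 3)))² = (82 + (11² - (-32)))² = (82 + (121 - 16*(-2)))² = (82 + (121 + 32))² = (82 + 153)² = 235² = 55225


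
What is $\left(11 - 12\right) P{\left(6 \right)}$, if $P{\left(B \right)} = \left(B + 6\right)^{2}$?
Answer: $-144$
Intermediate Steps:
$P{\left(B \right)} = \left(6 + B\right)^{2}$
$\left(11 - 12\right) P{\left(6 \right)} = \left(11 - 12\right) \left(6 + 6\right)^{2} = - 12^{2} = \left(-1\right) 144 = -144$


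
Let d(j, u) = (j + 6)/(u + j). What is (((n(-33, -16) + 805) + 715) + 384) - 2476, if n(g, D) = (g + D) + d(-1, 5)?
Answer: -2479/4 ≈ -619.75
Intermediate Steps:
d(j, u) = (6 + j)/(j + u)
n(g, D) = 5/4 + D + g (n(g, D) = (g + D) + (6 - 1)/(-1 + 5) = (D + g) + 5/4 = 5/4 + D + g)
(((n(-33, -16) + 805) + 715) + 384) - 2476 = ((((5/4 - 16 - 33) + 805) + 715) + 384) - 2476 = (((-191/4 + 805) + 715) + 384) - 2476 = ((3029/4 + 715) + 384) - 2476 = (5889/4 + 384) - 2476 = 7425/4 - 2476 = -2479/4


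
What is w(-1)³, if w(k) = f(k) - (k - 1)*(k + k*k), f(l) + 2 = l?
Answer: -27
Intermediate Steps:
f(l) = -2 + l
w(k) = -2 + k - (-1 + k)*(k + k²) (w(k) = (-2 + k) - (k - 1)*(k + k*k) = (-2 + k) - (-1 + k)*(k + k²) = -2 + k - (-1 + k)*(k + k²))
w(-1)³ = (-2 - 1*(-1)³ + 2*(-1))³ = (-2 - 1*(-1) - 2)³ = (-2 + 1 - 2)³ = (-3)³ = -27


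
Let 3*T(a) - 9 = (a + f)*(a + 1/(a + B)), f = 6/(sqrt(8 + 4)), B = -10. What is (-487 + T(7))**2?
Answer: 17775856/81 - 168640*sqrt(3)/81 ≈ 2.1585e+5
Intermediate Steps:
f = sqrt(3) (f = 6/(sqrt(12)) = 6/((2*sqrt(3))) = 6*(sqrt(3)/6) = sqrt(3) ≈ 1.7320)
T(a) = 3 + (a + sqrt(3))*(a + 1/(-10 + a))/3 (T(a) = 3 + ((a + sqrt(3))*(a + 1/(a - 10)))/3 = 3 + ((a + sqrt(3))*(a + 1/(-10 + a)))/3 = 3 + (a + sqrt(3))*(a + 1/(-10 + a))/3)
(-487 + T(7))**2 = (-487 + (-90 + sqrt(3) + 7**3 - 10*7**2 + 10*7 + sqrt(3)*7**2 - 10*7*sqrt(3))/(3*(-10 + 7)))**2 = (-487 + (1/3)*(-90 + sqrt(3) + 343 - 10*49 + 70 + sqrt(3)*49 - 70*sqrt(3))/(-3))**2 = (-487 + (1/3)*(-1/3)*(-90 + sqrt(3) + 343 - 490 + 70 + 49*sqrt(3) - 70*sqrt(3)))**2 = (-487 + (1/3)*(-1/3)*(-167 - 20*sqrt(3)))**2 = (-487 + (167/9 + 20*sqrt(3)/9))**2 = (-4216/9 + 20*sqrt(3)/9)**2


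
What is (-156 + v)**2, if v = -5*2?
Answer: 27556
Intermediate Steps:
v = -10
(-156 + v)**2 = (-156 - 10)**2 = (-166)**2 = 27556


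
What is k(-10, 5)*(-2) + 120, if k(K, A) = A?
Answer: 110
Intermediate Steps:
k(-10, 5)*(-2) + 120 = 5*(-2) + 120 = -10 + 120 = 110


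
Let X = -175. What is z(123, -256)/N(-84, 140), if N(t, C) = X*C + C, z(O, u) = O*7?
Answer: -41/1160 ≈ -0.035345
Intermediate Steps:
z(O, u) = 7*O
N(t, C) = -174*C (N(t, C) = -175*C + C = -174*C)
z(123, -256)/N(-84, 140) = (7*123)/((-174*140)) = 861/(-24360) = 861*(-1/24360) = -41/1160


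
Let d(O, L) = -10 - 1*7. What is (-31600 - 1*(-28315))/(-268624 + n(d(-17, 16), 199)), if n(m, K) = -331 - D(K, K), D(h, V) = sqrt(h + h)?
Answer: 883517175/72336791627 - 3285*sqrt(398)/72336791627 ≈ 0.012213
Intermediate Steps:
d(O, L) = -17 (d(O, L) = -10 - 7 = -17)
D(h, V) = sqrt(2)*sqrt(h) (D(h, V) = sqrt(2*h) = sqrt(2)*sqrt(h))
n(m, K) = -331 - sqrt(2)*sqrt(K)
(-31600 - 1*(-28315))/(-268624 + n(d(-17, 16), 199)) = (-31600 - 1*(-28315))/(-268624 + (-331 - sqrt(2)*sqrt(199))) = (-31600 + 28315)/(-268624 + (-331 - sqrt(398))) = -3285/(-268955 - sqrt(398))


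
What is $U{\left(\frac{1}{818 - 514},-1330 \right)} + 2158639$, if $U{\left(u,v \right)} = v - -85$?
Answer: $2157394$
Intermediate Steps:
$U{\left(u,v \right)} = 85 + v$ ($U{\left(u,v \right)} = v + 85 = 85 + v$)
$U{\left(\frac{1}{818 - 514},-1330 \right)} + 2158639 = \left(85 - 1330\right) + 2158639 = -1245 + 2158639 = 2157394$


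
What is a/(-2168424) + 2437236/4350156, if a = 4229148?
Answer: -91058975771/65506824126 ≈ -1.3901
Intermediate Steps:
a/(-2168424) + 2437236/4350156 = 4229148/(-2168424) + 2437236/4350156 = 4229148*(-1/2168424) + 2437236*(1/4350156) = -352429/180702 + 203103/362513 = -91058975771/65506824126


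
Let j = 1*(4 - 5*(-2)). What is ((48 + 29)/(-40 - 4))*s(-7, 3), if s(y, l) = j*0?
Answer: 0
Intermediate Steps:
j = 14 (j = 1*(4 + 10) = 1*14 = 14)
s(y, l) = 0 (s(y, l) = 14*0 = 0)
((48 + 29)/(-40 - 4))*s(-7, 3) = ((48 + 29)/(-40 - 4))*0 = (77/(-44))*0 = (77*(-1/44))*0 = -7/4*0 = 0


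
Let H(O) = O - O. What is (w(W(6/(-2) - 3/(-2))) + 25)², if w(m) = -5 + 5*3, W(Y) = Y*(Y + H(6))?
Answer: 1225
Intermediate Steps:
H(O) = 0
W(Y) = Y² (W(Y) = Y*(Y + 0) = Y*Y = Y²)
w(m) = 10 (w(m) = -5 + 15 = 10)
(w(W(6/(-2) - 3/(-2))) + 25)² = (10 + 25)² = 35² = 1225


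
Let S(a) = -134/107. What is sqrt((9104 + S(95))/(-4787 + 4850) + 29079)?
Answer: 7*sqrt(61453417)/321 ≈ 170.95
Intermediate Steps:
S(a) = -134/107 (S(a) = -134*1/107 = -134/107)
sqrt((9104 + S(95))/(-4787 + 4850) + 29079) = sqrt((9104 - 134/107)/(-4787 + 4850) + 29079) = sqrt((973994/107)/63 + 29079) = sqrt((973994/107)*(1/63) + 29079) = sqrt(139142/963 + 29079) = sqrt(28142219/963) = 7*sqrt(61453417)/321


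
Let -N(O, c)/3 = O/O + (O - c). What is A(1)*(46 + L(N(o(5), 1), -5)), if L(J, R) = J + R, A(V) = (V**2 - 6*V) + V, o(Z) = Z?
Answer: -104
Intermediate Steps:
N(O, c) = -3 - 3*O + 3*c (N(O, c) = -3*(O/O + (O - c)) = -3*(1 + (O - c)) = -3*(1 + O - c) = -3 - 3*O + 3*c)
A(V) = V**2 - 5*V
A(1)*(46 + L(N(o(5), 1), -5)) = (1*(-5 + 1))*(46 + ((-3 - 3*5 + 3*1) - 5)) = (1*(-4))*(46 + ((-3 - 15 + 3) - 5)) = -4*(46 + (-15 - 5)) = -4*(46 - 20) = -4*26 = -104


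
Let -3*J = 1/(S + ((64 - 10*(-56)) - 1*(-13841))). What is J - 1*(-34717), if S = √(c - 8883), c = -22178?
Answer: 21795397089721/627801858 + I*√31061/627801858 ≈ 34717.0 + 2.8073e-7*I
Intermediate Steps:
S = I*√31061 (S = √(-22178 - 8883) = √(-31061) = I*√31061 ≈ 176.24*I)
J = -1/(3*(14465 + I*√31061)) (J = -1/(3*(I*√31061 + ((64 - 10*(-56)) - 1*(-13841)))) = -1/(3*(I*√31061 + ((64 + 560) + 13841))) = -1/(3*(I*√31061 + (624 + 13841))) = -1/(3*(I*√31061 + 14465)) = -1/(3*(14465 + I*√31061)) ≈ -2.3041e-5 + 2.8073e-7*I)
J - 1*(-34717) = I/(3*(√31061 - 14465*I)) - 1*(-34717) = I/(3*(√31061 - 14465*I)) + 34717 = 34717 + I/(3*(√31061 - 14465*I))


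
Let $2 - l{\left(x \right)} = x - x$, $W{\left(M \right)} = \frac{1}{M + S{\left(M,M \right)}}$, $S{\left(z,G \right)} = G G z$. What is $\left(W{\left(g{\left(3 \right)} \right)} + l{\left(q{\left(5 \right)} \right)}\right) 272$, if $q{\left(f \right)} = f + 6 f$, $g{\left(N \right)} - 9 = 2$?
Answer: $\frac{365160}{671} \approx 544.2$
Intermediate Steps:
$S{\left(z,G \right)} = z G^{2}$ ($S{\left(z,G \right)} = G^{2} z = z G^{2}$)
$g{\left(N \right)} = 11$ ($g{\left(N \right)} = 9 + 2 = 11$)
$W{\left(M \right)} = \frac{1}{M + M^{3}}$ ($W{\left(M \right)} = \frac{1}{M + M M^{2}} = \frac{1}{M + M^{3}}$)
$q{\left(f \right)} = 7 f$
$l{\left(x \right)} = 2$ ($l{\left(x \right)} = 2 - \left(x - x\right) = 2 - 0 = 2 + 0 = 2$)
$\left(W{\left(g{\left(3 \right)} \right)} + l{\left(q{\left(5 \right)} \right)}\right) 272 = \left(\frac{1}{11 + 11^{3}} + 2\right) 272 = \left(\frac{1}{11 + 1331} + 2\right) 272 = \left(\frac{1}{1342} + 2\right) 272 = \frac{2685}{1342} \cdot 272 = \frac{365160}{671}$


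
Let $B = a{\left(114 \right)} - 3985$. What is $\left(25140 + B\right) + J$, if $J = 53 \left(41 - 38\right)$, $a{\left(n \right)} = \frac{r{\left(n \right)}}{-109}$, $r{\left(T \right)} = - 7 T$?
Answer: $\frac{2324024}{109} \approx 21321.0$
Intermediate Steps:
$a{\left(n \right)} = \frac{7 n}{109}$ ($a{\left(n \right)} = \frac{\left(-7\right) n}{-109} = - 7 n \left(- \frac{1}{109}\right) = \frac{7 n}{109}$)
$B = - \frac{433567}{109}$ ($B = \frac{7}{109} \cdot 114 - 3985 = \frac{798}{109} - 3985 = - \frac{433567}{109} \approx -3977.7$)
$J = 159$ ($J = 53 \cdot 3 = 159$)
$\left(25140 + B\right) + J = \left(25140 - \frac{433567}{109}\right) + 159 = \frac{2306693}{109} + 159 = \frac{2324024}{109}$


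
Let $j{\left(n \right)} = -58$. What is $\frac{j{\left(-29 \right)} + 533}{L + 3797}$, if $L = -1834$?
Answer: $\frac{475}{1963} \approx 0.24198$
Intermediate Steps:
$\frac{j{\left(-29 \right)} + 533}{L + 3797} = \frac{-58 + 533}{-1834 + 3797} = \frac{475}{1963}$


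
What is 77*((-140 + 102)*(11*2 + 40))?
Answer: -181412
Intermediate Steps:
77*((-140 + 102)*(11*2 + 40)) = 77*(-38*(22 + 40)) = 77*(-38*62) = 77*(-2356) = -181412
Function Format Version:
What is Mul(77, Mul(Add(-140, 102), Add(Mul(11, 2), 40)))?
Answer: -181412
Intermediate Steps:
Mul(77, Mul(Add(-140, 102), Add(Mul(11, 2), 40))) = Mul(77, Mul(-38, Add(22, 40))) = Mul(77, Mul(-38, 62)) = Mul(77, -2356) = -181412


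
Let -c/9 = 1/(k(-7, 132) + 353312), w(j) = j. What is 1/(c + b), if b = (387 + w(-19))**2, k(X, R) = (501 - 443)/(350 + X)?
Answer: 40395358/5470500960763 ≈ 7.3842e-6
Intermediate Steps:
k(X, R) = 58/(350 + X)
b = 135424 (b = (387 - 19)**2 = 368**2 = 135424)
c = -1029/40395358 (c = -9/(58/(350 - 7) + 353312) = -9/(58/343 + 353312) = -9/121186074/343 = -9*343/121186074 = -1029/40395358 ≈ -2.5473e-5)
1/(c + b) = 1/(-1029/40395358 + 135424) = 1/(5470500960763/40395358) = 40395358/5470500960763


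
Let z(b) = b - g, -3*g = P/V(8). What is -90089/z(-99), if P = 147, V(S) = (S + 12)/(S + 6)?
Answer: 900890/647 ≈ 1392.4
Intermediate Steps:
V(S) = (12 + S)/(6 + S)
g = -343/10 (g = -49/((12 + 8)/(6 + 8)) = -49/(20/14) = -49/((1/14)*20) = -49/10/7 = -49*7/10 = -⅓*1029/10 = -343/10 ≈ -34.300)
z(b) = 343/10 + b (z(b) = b - 1*(-343/10) = b + 343/10 = 343/10 + b)
-90089/z(-99) = -90089/(343/10 - 99) = -90089/(-647/10) = -90089*(-10/647) = 900890/647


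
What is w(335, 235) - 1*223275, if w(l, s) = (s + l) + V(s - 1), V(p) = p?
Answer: -222471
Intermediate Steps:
w(l, s) = -1 + l + 2*s (w(l, s) = (s + l) + (s - 1) = (l + s) + (-1 + s) = -1 + l + 2*s)
w(335, 235) - 1*223275 = (-1 + 335 + 2*235) - 1*223275 = (-1 + 335 + 470) - 223275 = 804 - 223275 = -222471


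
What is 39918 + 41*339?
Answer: 53817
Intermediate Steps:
39918 + 41*339 = 39918 + 13899 = 53817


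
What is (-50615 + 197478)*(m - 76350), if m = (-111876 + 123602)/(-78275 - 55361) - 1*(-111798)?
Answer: 347853621818663/66818 ≈ 5.2060e+9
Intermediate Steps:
m = 7470112901/66818 (m = 11726/(-133636) + 111798 = 11726*(-1/133636) + 111798 = -5863/66818 + 111798 = 7470112901/66818 ≈ 1.1180e+5)
(-50615 + 197478)*(m - 76350) = (-50615 + 197478)*(7470112901/66818 - 76350) = 146863*(2368558601/66818) = 347853621818663/66818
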